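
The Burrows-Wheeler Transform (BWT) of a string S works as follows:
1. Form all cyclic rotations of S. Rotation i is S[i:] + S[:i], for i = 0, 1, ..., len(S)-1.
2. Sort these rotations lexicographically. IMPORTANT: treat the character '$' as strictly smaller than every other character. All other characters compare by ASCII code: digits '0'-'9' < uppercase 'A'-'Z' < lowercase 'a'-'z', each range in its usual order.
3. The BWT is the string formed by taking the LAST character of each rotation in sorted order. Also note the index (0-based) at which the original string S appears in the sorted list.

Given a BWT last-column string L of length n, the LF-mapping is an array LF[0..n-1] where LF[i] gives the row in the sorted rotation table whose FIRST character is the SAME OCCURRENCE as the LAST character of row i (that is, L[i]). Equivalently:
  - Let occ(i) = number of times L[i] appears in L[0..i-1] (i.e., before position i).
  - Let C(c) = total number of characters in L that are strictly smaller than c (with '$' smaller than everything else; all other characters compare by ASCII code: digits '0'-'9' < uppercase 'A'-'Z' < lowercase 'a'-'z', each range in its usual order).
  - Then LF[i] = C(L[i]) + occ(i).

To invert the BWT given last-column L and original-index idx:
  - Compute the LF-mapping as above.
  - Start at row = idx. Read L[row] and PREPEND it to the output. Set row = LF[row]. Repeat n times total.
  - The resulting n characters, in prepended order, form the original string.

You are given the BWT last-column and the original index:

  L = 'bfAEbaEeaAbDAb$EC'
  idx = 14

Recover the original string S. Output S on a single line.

LF mapping: 11 16 1 6 12 9 7 15 10 2 13 5 3 14 0 8 4
Walk LF starting at row 14, prepending L[row]:
  step 1: row=14, L[14]='$', prepend. Next row=LF[14]=0
  step 2: row=0, L[0]='b', prepend. Next row=LF[0]=11
  step 3: row=11, L[11]='D', prepend. Next row=LF[11]=5
  step 4: row=5, L[5]='a', prepend. Next row=LF[5]=9
  step 5: row=9, L[9]='A', prepend. Next row=LF[9]=2
  step 6: row=2, L[2]='A', prepend. Next row=LF[2]=1
  step 7: row=1, L[1]='f', prepend. Next row=LF[1]=16
  step 8: row=16, L[16]='C', prepend. Next row=LF[16]=4
  step 9: row=4, L[4]='b', prepend. Next row=LF[4]=12
  step 10: row=12, L[12]='A', prepend. Next row=LF[12]=3
  step 11: row=3, L[3]='E', prepend. Next row=LF[3]=6
  step 12: row=6, L[6]='E', prepend. Next row=LF[6]=7
  step 13: row=7, L[7]='e', prepend. Next row=LF[7]=15
  step 14: row=15, L[15]='E', prepend. Next row=LF[15]=8
  step 15: row=8, L[8]='a', prepend. Next row=LF[8]=10
  step 16: row=10, L[10]='b', prepend. Next row=LF[10]=13
  step 17: row=13, L[13]='b', prepend. Next row=LF[13]=14
Reversed output: bbaEeEEAbCfAAaDb$

Answer: bbaEeEEAbCfAAaDb$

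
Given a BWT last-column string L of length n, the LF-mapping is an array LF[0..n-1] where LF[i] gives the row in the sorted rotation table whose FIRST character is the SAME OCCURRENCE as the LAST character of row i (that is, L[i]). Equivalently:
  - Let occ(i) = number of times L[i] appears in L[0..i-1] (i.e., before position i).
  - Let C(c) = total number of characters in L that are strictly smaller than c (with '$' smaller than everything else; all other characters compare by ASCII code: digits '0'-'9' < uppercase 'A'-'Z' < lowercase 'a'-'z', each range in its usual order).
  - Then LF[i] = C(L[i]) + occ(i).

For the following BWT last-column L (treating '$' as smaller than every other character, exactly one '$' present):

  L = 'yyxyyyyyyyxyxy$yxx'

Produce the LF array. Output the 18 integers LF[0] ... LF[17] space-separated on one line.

Answer: 6 7 1 8 9 10 11 12 13 14 2 15 3 16 0 17 4 5

Derivation:
Char counts: '$':1, 'x':5, 'y':12
C (first-col start): C('$')=0, C('x')=1, C('y')=6
L[0]='y': occ=0, LF[0]=C('y')+0=6+0=6
L[1]='y': occ=1, LF[1]=C('y')+1=6+1=7
L[2]='x': occ=0, LF[2]=C('x')+0=1+0=1
L[3]='y': occ=2, LF[3]=C('y')+2=6+2=8
L[4]='y': occ=3, LF[4]=C('y')+3=6+3=9
L[5]='y': occ=4, LF[5]=C('y')+4=6+4=10
L[6]='y': occ=5, LF[6]=C('y')+5=6+5=11
L[7]='y': occ=6, LF[7]=C('y')+6=6+6=12
L[8]='y': occ=7, LF[8]=C('y')+7=6+7=13
L[9]='y': occ=8, LF[9]=C('y')+8=6+8=14
L[10]='x': occ=1, LF[10]=C('x')+1=1+1=2
L[11]='y': occ=9, LF[11]=C('y')+9=6+9=15
L[12]='x': occ=2, LF[12]=C('x')+2=1+2=3
L[13]='y': occ=10, LF[13]=C('y')+10=6+10=16
L[14]='$': occ=0, LF[14]=C('$')+0=0+0=0
L[15]='y': occ=11, LF[15]=C('y')+11=6+11=17
L[16]='x': occ=3, LF[16]=C('x')+3=1+3=4
L[17]='x': occ=4, LF[17]=C('x')+4=1+4=5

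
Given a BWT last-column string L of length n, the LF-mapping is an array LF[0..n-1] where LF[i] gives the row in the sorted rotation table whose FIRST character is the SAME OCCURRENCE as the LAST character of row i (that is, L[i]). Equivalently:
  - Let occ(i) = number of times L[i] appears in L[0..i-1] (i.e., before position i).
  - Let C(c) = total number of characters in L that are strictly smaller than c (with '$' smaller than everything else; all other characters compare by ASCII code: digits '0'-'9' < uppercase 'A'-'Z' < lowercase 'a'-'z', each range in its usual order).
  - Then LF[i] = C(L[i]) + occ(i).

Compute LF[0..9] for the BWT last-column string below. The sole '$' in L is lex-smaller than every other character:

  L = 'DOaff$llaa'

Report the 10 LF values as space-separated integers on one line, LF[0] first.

Char counts: '$':1, 'D':1, 'O':1, 'a':3, 'f':2, 'l':2
C (first-col start): C('$')=0, C('D')=1, C('O')=2, C('a')=3, C('f')=6, C('l')=8
L[0]='D': occ=0, LF[0]=C('D')+0=1+0=1
L[1]='O': occ=0, LF[1]=C('O')+0=2+0=2
L[2]='a': occ=0, LF[2]=C('a')+0=3+0=3
L[3]='f': occ=0, LF[3]=C('f')+0=6+0=6
L[4]='f': occ=1, LF[4]=C('f')+1=6+1=7
L[5]='$': occ=0, LF[5]=C('$')+0=0+0=0
L[6]='l': occ=0, LF[6]=C('l')+0=8+0=8
L[7]='l': occ=1, LF[7]=C('l')+1=8+1=9
L[8]='a': occ=1, LF[8]=C('a')+1=3+1=4
L[9]='a': occ=2, LF[9]=C('a')+2=3+2=5

Answer: 1 2 3 6 7 0 8 9 4 5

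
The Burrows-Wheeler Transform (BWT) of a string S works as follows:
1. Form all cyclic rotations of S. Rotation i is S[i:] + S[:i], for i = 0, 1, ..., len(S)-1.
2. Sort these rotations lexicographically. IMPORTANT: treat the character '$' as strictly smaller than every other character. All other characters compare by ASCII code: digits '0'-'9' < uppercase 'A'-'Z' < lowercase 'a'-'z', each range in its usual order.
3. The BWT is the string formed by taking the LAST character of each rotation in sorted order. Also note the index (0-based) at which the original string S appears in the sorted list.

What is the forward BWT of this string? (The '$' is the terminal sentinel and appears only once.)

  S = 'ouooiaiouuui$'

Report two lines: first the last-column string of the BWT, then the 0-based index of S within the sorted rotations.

Answer: iiuoaou$iuouo
7

Derivation:
All 13 rotations (rotation i = S[i:]+S[:i]):
  rot[0] = ouooiaiouuui$
  rot[1] = uooiaiouuui$o
  rot[2] = ooiaiouuui$ou
  rot[3] = oiaiouuui$ouo
  rot[4] = iaiouuui$ouoo
  rot[5] = aiouuui$ouooi
  rot[6] = iouuui$ouooia
  rot[7] = ouuui$ouooiai
  rot[8] = uuui$ouooiaio
  rot[9] = uui$ouooiaiou
  rot[10] = ui$ouooiaiouu
  rot[11] = i$ouooiaiouuu
  rot[12] = $ouooiaiouuui
Sorted (with $ < everything):
  sorted[0] = $ouooiaiouuui  (last char: 'i')
  sorted[1] = aiouuui$ouooi  (last char: 'i')
  sorted[2] = i$ouooiaiouuu  (last char: 'u')
  sorted[3] = iaiouuui$ouoo  (last char: 'o')
  sorted[4] = iouuui$ouooia  (last char: 'a')
  sorted[5] = oiaiouuui$ouo  (last char: 'o')
  sorted[6] = ooiaiouuui$ou  (last char: 'u')
  sorted[7] = ouooiaiouuui$  (last char: '$')
  sorted[8] = ouuui$ouooiai  (last char: 'i')
  sorted[9] = ui$ouooiaiouu  (last char: 'u')
  sorted[10] = uooiaiouuui$o  (last char: 'o')
  sorted[11] = uui$ouooiaiou  (last char: 'u')
  sorted[12] = uuui$ouooiaio  (last char: 'o')
Last column: iiuoaou$iuouo
Original string S is at sorted index 7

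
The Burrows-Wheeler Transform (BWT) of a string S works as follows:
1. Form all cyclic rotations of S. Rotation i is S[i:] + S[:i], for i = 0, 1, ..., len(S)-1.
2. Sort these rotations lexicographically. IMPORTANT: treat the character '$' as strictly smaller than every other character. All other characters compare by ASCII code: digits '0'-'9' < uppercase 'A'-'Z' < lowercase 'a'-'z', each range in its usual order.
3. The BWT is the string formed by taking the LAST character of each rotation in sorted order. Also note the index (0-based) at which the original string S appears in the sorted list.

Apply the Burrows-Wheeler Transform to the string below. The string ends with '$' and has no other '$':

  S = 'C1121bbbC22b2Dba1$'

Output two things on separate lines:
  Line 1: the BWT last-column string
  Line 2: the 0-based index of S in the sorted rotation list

Answer: 1aC121Cb2$b2b2bDb1
9

Derivation:
All 18 rotations (rotation i = S[i:]+S[:i]):
  rot[0] = C1121bbbC22b2Dba1$
  rot[1] = 1121bbbC22b2Dba1$C
  rot[2] = 121bbbC22b2Dba1$C1
  rot[3] = 21bbbC22b2Dba1$C11
  rot[4] = 1bbbC22b2Dba1$C112
  rot[5] = bbbC22b2Dba1$C1121
  rot[6] = bbC22b2Dba1$C1121b
  rot[7] = bC22b2Dba1$C1121bb
  rot[8] = C22b2Dba1$C1121bbb
  rot[9] = 22b2Dba1$C1121bbbC
  rot[10] = 2b2Dba1$C1121bbbC2
  rot[11] = b2Dba1$C1121bbbC22
  rot[12] = 2Dba1$C1121bbbC22b
  rot[13] = Dba1$C1121bbbC22b2
  rot[14] = ba1$C1121bbbC22b2D
  rot[15] = a1$C1121bbbC22b2Db
  rot[16] = 1$C1121bbbC22b2Dba
  rot[17] = $C1121bbbC22b2Dba1
Sorted (with $ < everything):
  sorted[0] = $C1121bbbC22b2Dba1  (last char: '1')
  sorted[1] = 1$C1121bbbC22b2Dba  (last char: 'a')
  sorted[2] = 1121bbbC22b2Dba1$C  (last char: 'C')
  sorted[3] = 121bbbC22b2Dba1$C1  (last char: '1')
  sorted[4] = 1bbbC22b2Dba1$C112  (last char: '2')
  sorted[5] = 21bbbC22b2Dba1$C11  (last char: '1')
  sorted[6] = 22b2Dba1$C1121bbbC  (last char: 'C')
  sorted[7] = 2Dba1$C1121bbbC22b  (last char: 'b')
  sorted[8] = 2b2Dba1$C1121bbbC2  (last char: '2')
  sorted[9] = C1121bbbC22b2Dba1$  (last char: '$')
  sorted[10] = C22b2Dba1$C1121bbb  (last char: 'b')
  sorted[11] = Dba1$C1121bbbC22b2  (last char: '2')
  sorted[12] = a1$C1121bbbC22b2Db  (last char: 'b')
  sorted[13] = b2Dba1$C1121bbbC22  (last char: '2')
  sorted[14] = bC22b2Dba1$C1121bb  (last char: 'b')
  sorted[15] = ba1$C1121bbbC22b2D  (last char: 'D')
  sorted[16] = bbC22b2Dba1$C1121b  (last char: 'b')
  sorted[17] = bbbC22b2Dba1$C1121  (last char: '1')
Last column: 1aC121Cb2$b2b2bDb1
Original string S is at sorted index 9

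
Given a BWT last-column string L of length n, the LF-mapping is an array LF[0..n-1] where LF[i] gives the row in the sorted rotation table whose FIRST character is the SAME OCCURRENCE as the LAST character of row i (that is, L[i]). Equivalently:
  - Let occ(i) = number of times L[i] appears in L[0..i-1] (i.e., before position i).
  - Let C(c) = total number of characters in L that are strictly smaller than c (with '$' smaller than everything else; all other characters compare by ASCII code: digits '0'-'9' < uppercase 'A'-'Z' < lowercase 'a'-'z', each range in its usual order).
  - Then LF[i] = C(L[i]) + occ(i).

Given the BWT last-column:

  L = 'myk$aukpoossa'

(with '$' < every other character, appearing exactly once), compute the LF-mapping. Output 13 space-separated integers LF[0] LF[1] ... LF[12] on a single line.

Char counts: '$':1, 'a':2, 'k':2, 'm':1, 'o':2, 'p':1, 's':2, 'u':1, 'y':1
C (first-col start): C('$')=0, C('a')=1, C('k')=3, C('m')=5, C('o')=6, C('p')=8, C('s')=9, C('u')=11, C('y')=12
L[0]='m': occ=0, LF[0]=C('m')+0=5+0=5
L[1]='y': occ=0, LF[1]=C('y')+0=12+0=12
L[2]='k': occ=0, LF[2]=C('k')+0=3+0=3
L[3]='$': occ=0, LF[3]=C('$')+0=0+0=0
L[4]='a': occ=0, LF[4]=C('a')+0=1+0=1
L[5]='u': occ=0, LF[5]=C('u')+0=11+0=11
L[6]='k': occ=1, LF[6]=C('k')+1=3+1=4
L[7]='p': occ=0, LF[7]=C('p')+0=8+0=8
L[8]='o': occ=0, LF[8]=C('o')+0=6+0=6
L[9]='o': occ=1, LF[9]=C('o')+1=6+1=7
L[10]='s': occ=0, LF[10]=C('s')+0=9+0=9
L[11]='s': occ=1, LF[11]=C('s')+1=9+1=10
L[12]='a': occ=1, LF[12]=C('a')+1=1+1=2

Answer: 5 12 3 0 1 11 4 8 6 7 9 10 2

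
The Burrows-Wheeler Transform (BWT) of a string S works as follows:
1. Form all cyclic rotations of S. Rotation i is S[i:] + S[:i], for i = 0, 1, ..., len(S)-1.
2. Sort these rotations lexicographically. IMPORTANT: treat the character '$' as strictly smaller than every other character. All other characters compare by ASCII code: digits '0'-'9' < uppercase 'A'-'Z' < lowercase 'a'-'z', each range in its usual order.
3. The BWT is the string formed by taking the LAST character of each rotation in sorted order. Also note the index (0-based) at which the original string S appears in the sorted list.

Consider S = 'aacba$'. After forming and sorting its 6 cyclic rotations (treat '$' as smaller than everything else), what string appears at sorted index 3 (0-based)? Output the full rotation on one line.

All 6 rotations (rotation i = S[i:]+S[:i]):
  rot[0] = aacba$
  rot[1] = acba$a
  rot[2] = cba$aa
  rot[3] = ba$aac
  rot[4] = a$aacb
  rot[5] = $aacba
Sorted (with $ < everything):
  sorted[0] = $aacba
  sorted[1] = a$aacb
  sorted[2] = aacba$
  sorted[3] = acba$a
  sorted[4] = ba$aac
  sorted[5] = cba$aa
sorted[3] = acba$a

Answer: acba$a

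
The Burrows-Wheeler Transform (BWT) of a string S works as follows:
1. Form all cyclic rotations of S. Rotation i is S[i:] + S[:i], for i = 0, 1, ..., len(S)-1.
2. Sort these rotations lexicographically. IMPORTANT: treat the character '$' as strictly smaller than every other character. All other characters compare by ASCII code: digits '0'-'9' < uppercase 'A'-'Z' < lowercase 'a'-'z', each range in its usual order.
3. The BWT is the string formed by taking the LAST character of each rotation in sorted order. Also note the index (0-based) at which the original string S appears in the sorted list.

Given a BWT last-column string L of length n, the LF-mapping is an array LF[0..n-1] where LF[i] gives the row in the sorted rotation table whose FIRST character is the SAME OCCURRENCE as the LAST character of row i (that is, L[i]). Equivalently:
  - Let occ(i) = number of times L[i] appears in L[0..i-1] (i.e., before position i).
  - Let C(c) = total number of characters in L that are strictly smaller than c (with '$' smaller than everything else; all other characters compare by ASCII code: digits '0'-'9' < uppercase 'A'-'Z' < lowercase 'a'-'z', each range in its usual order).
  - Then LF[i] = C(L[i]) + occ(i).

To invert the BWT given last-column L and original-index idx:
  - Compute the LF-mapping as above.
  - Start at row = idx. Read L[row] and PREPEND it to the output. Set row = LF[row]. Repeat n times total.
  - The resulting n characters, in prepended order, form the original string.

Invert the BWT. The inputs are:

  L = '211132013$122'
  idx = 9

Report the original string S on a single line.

LF mapping: 7 2 3 4 11 8 1 5 12 0 6 9 10
Walk LF starting at row 9, prepending L[row]:
  step 1: row=9, L[9]='$', prepend. Next row=LF[9]=0
  step 2: row=0, L[0]='2', prepend. Next row=LF[0]=7
  step 3: row=7, L[7]='1', prepend. Next row=LF[7]=5
  step 4: row=5, L[5]='2', prepend. Next row=LF[5]=8
  step 5: row=8, L[8]='3', prepend. Next row=LF[8]=12
  step 6: row=12, L[12]='2', prepend. Next row=LF[12]=10
  step 7: row=10, L[10]='1', prepend. Next row=LF[10]=6
  step 8: row=6, L[6]='0', prepend. Next row=LF[6]=1
  step 9: row=1, L[1]='1', prepend. Next row=LF[1]=2
  step 10: row=2, L[2]='1', prepend. Next row=LF[2]=3
  step 11: row=3, L[3]='1', prepend. Next row=LF[3]=4
  step 12: row=4, L[4]='3', prepend. Next row=LF[4]=11
  step 13: row=11, L[11]='2', prepend. Next row=LF[11]=9
Reversed output: 231110123212$

Answer: 231110123212$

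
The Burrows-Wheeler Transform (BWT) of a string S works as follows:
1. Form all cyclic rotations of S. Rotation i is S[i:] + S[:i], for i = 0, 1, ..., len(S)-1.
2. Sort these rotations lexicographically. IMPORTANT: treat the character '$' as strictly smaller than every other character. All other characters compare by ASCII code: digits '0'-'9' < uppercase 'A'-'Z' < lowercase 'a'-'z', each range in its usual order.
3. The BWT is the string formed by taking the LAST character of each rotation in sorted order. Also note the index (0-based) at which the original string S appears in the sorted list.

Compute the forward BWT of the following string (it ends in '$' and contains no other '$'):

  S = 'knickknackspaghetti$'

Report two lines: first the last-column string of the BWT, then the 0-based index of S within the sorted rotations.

All 20 rotations (rotation i = S[i:]+S[:i]):
  rot[0] = knickknackspaghetti$
  rot[1] = nickknackspaghetti$k
  rot[2] = ickknackspaghetti$kn
  rot[3] = ckknackspaghetti$kni
  rot[4] = kknackspaghetti$knic
  rot[5] = knackspaghetti$knick
  rot[6] = nackspaghetti$knickk
  rot[7] = ackspaghetti$knickkn
  rot[8] = ckspaghetti$knickkna
  rot[9] = kspaghetti$knickknac
  rot[10] = spaghetti$knickknack
  rot[11] = paghetti$knickknacks
  rot[12] = aghetti$knickknacksp
  rot[13] = ghetti$knickknackspa
  rot[14] = hetti$knickknackspag
  rot[15] = etti$knickknackspagh
  rot[16] = tti$knickknackspaghe
  rot[17] = ti$knickknackspaghet
  rot[18] = i$knickknackspaghett
  rot[19] = $knickknackspaghetti
Sorted (with $ < everything):
  sorted[0] = $knickknackspaghetti  (last char: 'i')
  sorted[1] = ackspaghetti$knickkn  (last char: 'n')
  sorted[2] = aghetti$knickknacksp  (last char: 'p')
  sorted[3] = ckknackspaghetti$kni  (last char: 'i')
  sorted[4] = ckspaghetti$knickkna  (last char: 'a')
  sorted[5] = etti$knickknackspagh  (last char: 'h')
  sorted[6] = ghetti$knickknackspa  (last char: 'a')
  sorted[7] = hetti$knickknackspag  (last char: 'g')
  sorted[8] = i$knickknackspaghett  (last char: 't')
  sorted[9] = ickknackspaghetti$kn  (last char: 'n')
  sorted[10] = kknackspaghetti$knic  (last char: 'c')
  sorted[11] = knackspaghetti$knick  (last char: 'k')
  sorted[12] = knickknackspaghetti$  (last char: '$')
  sorted[13] = kspaghetti$knickknac  (last char: 'c')
  sorted[14] = nackspaghetti$knickk  (last char: 'k')
  sorted[15] = nickknackspaghetti$k  (last char: 'k')
  sorted[16] = paghetti$knickknacks  (last char: 's')
  sorted[17] = spaghetti$knickknack  (last char: 'k')
  sorted[18] = ti$knickknackspaghet  (last char: 't')
  sorted[19] = tti$knickknackspaghe  (last char: 'e')
Last column: inpiahagtnck$ckkskte
Original string S is at sorted index 12

Answer: inpiahagtnck$ckkskte
12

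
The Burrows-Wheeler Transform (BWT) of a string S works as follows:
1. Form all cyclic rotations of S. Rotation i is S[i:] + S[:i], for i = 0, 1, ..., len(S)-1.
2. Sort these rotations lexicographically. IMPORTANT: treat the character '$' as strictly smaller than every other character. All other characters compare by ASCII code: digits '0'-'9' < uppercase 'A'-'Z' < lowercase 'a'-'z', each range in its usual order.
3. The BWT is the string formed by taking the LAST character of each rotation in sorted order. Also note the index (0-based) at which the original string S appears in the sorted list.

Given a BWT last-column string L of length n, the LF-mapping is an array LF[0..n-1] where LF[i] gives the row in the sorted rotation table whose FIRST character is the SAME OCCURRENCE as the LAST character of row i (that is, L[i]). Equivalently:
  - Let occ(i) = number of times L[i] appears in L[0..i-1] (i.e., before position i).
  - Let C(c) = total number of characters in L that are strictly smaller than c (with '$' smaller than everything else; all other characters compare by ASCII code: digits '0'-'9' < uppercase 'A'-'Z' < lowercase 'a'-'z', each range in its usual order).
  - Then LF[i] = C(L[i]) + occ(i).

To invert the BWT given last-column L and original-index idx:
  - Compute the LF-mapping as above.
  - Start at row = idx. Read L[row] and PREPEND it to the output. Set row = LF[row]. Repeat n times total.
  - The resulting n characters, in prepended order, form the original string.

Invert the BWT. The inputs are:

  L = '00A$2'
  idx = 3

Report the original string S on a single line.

LF mapping: 1 2 4 0 3
Walk LF starting at row 3, prepending L[row]:
  step 1: row=3, L[3]='$', prepend. Next row=LF[3]=0
  step 2: row=0, L[0]='0', prepend. Next row=LF[0]=1
  step 3: row=1, L[1]='0', prepend. Next row=LF[1]=2
  step 4: row=2, L[2]='A', prepend. Next row=LF[2]=4
  step 5: row=4, L[4]='2', prepend. Next row=LF[4]=3
Reversed output: 2A00$

Answer: 2A00$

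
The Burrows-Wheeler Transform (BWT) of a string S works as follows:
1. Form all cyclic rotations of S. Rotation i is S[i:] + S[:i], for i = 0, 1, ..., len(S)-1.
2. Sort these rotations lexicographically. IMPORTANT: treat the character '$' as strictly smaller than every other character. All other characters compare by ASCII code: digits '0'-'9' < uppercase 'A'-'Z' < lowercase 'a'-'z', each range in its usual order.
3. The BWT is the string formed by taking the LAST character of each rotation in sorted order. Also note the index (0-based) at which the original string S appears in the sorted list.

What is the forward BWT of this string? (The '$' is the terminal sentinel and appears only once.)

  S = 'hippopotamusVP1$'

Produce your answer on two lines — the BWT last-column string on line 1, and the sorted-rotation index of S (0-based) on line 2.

All 16 rotations (rotation i = S[i:]+S[:i]):
  rot[0] = hippopotamusVP1$
  rot[1] = ippopotamusVP1$h
  rot[2] = ppopotamusVP1$hi
  rot[3] = popotamusVP1$hip
  rot[4] = opotamusVP1$hipp
  rot[5] = potamusVP1$hippo
  rot[6] = otamusVP1$hippop
  rot[7] = tamusVP1$hippopo
  rot[8] = amusVP1$hippopot
  rot[9] = musVP1$hippopota
  rot[10] = usVP1$hippopotam
  rot[11] = sVP1$hippopotamu
  rot[12] = VP1$hippopotamus
  rot[13] = P1$hippopotamusV
  rot[14] = 1$hippopotamusVP
  rot[15] = $hippopotamusVP1
Sorted (with $ < everything):
  sorted[0] = $hippopotamusVP1  (last char: '1')
  sorted[1] = 1$hippopotamusVP  (last char: 'P')
  sorted[2] = P1$hippopotamusV  (last char: 'V')
  sorted[3] = VP1$hippopotamus  (last char: 's')
  sorted[4] = amusVP1$hippopot  (last char: 't')
  sorted[5] = hippopotamusVP1$  (last char: '$')
  sorted[6] = ippopotamusVP1$h  (last char: 'h')
  sorted[7] = musVP1$hippopota  (last char: 'a')
  sorted[8] = opotamusVP1$hipp  (last char: 'p')
  sorted[9] = otamusVP1$hippop  (last char: 'p')
  sorted[10] = popotamusVP1$hip  (last char: 'p')
  sorted[11] = potamusVP1$hippo  (last char: 'o')
  sorted[12] = ppopotamusVP1$hi  (last char: 'i')
  sorted[13] = sVP1$hippopotamu  (last char: 'u')
  sorted[14] = tamusVP1$hippopo  (last char: 'o')
  sorted[15] = usVP1$hippopotam  (last char: 'm')
Last column: 1PVst$happpoiuom
Original string S is at sorted index 5

Answer: 1PVst$happpoiuom
5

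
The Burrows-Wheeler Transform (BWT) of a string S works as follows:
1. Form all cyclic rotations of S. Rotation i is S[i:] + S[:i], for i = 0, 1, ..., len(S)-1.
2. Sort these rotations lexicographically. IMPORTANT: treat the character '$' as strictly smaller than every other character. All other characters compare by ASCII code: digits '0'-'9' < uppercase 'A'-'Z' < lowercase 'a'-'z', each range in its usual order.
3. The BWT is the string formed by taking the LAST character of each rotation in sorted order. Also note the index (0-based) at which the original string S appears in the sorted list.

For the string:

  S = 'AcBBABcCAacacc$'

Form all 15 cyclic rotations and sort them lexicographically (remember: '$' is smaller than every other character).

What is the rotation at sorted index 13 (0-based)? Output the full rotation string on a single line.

Answer: cacc$AcBBABcCAa

Derivation:
All 15 rotations (rotation i = S[i:]+S[:i]):
  rot[0] = AcBBABcCAacacc$
  rot[1] = cBBABcCAacacc$A
  rot[2] = BBABcCAacacc$Ac
  rot[3] = BABcCAacacc$AcB
  rot[4] = ABcCAacacc$AcBB
  rot[5] = BcCAacacc$AcBBA
  rot[6] = cCAacacc$AcBBAB
  rot[7] = CAacacc$AcBBABc
  rot[8] = Aacacc$AcBBABcC
  rot[9] = acacc$AcBBABcCA
  rot[10] = cacc$AcBBABcCAa
  rot[11] = acc$AcBBABcCAac
  rot[12] = cc$AcBBABcCAaca
  rot[13] = c$AcBBABcCAacac
  rot[14] = $AcBBABcCAacacc
Sorted (with $ < everything):
  sorted[0] = $AcBBABcCAacacc
  sorted[1] = ABcCAacacc$AcBB
  sorted[2] = Aacacc$AcBBABcC
  sorted[3] = AcBBABcCAacacc$
  sorted[4] = BABcCAacacc$AcB
  sorted[5] = BBABcCAacacc$Ac
  sorted[6] = BcCAacacc$AcBBA
  sorted[7] = CAacacc$AcBBABc
  sorted[8] = acacc$AcBBABcCA
  sorted[9] = acc$AcBBABcCAac
  sorted[10] = c$AcBBABcCAacac
  sorted[11] = cBBABcCAacacc$A
  sorted[12] = cCAacacc$AcBBAB
  sorted[13] = cacc$AcBBABcCAa
  sorted[14] = cc$AcBBABcCAaca
sorted[13] = cacc$AcBBABcCAa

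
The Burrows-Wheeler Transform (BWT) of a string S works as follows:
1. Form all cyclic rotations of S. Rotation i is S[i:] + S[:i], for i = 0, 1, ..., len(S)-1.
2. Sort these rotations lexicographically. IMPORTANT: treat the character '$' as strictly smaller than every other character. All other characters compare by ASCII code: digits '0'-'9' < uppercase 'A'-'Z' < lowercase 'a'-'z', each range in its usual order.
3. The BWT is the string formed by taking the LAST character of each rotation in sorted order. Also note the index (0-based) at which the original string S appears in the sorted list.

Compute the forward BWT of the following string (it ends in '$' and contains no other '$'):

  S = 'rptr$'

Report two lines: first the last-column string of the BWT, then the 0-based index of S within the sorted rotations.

Answer: rrt$p
3

Derivation:
All 5 rotations (rotation i = S[i:]+S[:i]):
  rot[0] = rptr$
  rot[1] = ptr$r
  rot[2] = tr$rp
  rot[3] = r$rpt
  rot[4] = $rptr
Sorted (with $ < everything):
  sorted[0] = $rptr  (last char: 'r')
  sorted[1] = ptr$r  (last char: 'r')
  sorted[2] = r$rpt  (last char: 't')
  sorted[3] = rptr$  (last char: '$')
  sorted[4] = tr$rp  (last char: 'p')
Last column: rrt$p
Original string S is at sorted index 3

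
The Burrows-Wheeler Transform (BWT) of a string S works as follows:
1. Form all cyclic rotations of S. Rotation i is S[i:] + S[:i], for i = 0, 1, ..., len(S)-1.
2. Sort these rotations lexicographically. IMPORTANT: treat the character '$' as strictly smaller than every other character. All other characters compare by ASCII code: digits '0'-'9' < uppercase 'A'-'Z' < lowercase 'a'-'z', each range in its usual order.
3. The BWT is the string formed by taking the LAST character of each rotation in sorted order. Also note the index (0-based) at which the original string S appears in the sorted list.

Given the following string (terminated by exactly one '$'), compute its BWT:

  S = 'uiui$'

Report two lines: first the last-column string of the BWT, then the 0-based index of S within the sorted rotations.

Answer: iuui$
4

Derivation:
All 5 rotations (rotation i = S[i:]+S[:i]):
  rot[0] = uiui$
  rot[1] = iui$u
  rot[2] = ui$ui
  rot[3] = i$uiu
  rot[4] = $uiui
Sorted (with $ < everything):
  sorted[0] = $uiui  (last char: 'i')
  sorted[1] = i$uiu  (last char: 'u')
  sorted[2] = iui$u  (last char: 'u')
  sorted[3] = ui$ui  (last char: 'i')
  sorted[4] = uiui$  (last char: '$')
Last column: iuui$
Original string S is at sorted index 4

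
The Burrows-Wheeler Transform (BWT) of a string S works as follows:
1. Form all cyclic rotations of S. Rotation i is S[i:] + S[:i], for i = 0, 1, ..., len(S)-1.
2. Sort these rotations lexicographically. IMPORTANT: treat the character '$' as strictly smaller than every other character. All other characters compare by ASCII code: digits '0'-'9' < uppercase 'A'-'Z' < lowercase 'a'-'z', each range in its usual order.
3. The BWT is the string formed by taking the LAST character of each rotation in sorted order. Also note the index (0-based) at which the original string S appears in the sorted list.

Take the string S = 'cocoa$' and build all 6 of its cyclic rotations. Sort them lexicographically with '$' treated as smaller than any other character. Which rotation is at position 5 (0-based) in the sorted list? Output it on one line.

All 6 rotations (rotation i = S[i:]+S[:i]):
  rot[0] = cocoa$
  rot[1] = ocoa$c
  rot[2] = coa$co
  rot[3] = oa$coc
  rot[4] = a$coco
  rot[5] = $cocoa
Sorted (with $ < everything):
  sorted[0] = $cocoa
  sorted[1] = a$coco
  sorted[2] = coa$co
  sorted[3] = cocoa$
  sorted[4] = oa$coc
  sorted[5] = ocoa$c
sorted[5] = ocoa$c

Answer: ocoa$c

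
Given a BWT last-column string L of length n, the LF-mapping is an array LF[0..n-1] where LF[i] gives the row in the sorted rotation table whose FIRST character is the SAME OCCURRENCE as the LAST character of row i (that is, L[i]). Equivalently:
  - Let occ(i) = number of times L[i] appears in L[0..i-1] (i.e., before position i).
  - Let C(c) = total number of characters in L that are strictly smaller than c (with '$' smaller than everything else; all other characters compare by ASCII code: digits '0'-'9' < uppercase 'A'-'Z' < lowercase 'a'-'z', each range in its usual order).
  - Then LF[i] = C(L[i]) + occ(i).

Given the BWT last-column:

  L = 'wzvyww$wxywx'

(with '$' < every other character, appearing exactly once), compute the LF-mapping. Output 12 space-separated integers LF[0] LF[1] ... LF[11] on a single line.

Answer: 2 11 1 9 3 4 0 5 7 10 6 8

Derivation:
Char counts: '$':1, 'v':1, 'w':5, 'x':2, 'y':2, 'z':1
C (first-col start): C('$')=0, C('v')=1, C('w')=2, C('x')=7, C('y')=9, C('z')=11
L[0]='w': occ=0, LF[0]=C('w')+0=2+0=2
L[1]='z': occ=0, LF[1]=C('z')+0=11+0=11
L[2]='v': occ=0, LF[2]=C('v')+0=1+0=1
L[3]='y': occ=0, LF[3]=C('y')+0=9+0=9
L[4]='w': occ=1, LF[4]=C('w')+1=2+1=3
L[5]='w': occ=2, LF[5]=C('w')+2=2+2=4
L[6]='$': occ=0, LF[6]=C('$')+0=0+0=0
L[7]='w': occ=3, LF[7]=C('w')+3=2+3=5
L[8]='x': occ=0, LF[8]=C('x')+0=7+0=7
L[9]='y': occ=1, LF[9]=C('y')+1=9+1=10
L[10]='w': occ=4, LF[10]=C('w')+4=2+4=6
L[11]='x': occ=1, LF[11]=C('x')+1=7+1=8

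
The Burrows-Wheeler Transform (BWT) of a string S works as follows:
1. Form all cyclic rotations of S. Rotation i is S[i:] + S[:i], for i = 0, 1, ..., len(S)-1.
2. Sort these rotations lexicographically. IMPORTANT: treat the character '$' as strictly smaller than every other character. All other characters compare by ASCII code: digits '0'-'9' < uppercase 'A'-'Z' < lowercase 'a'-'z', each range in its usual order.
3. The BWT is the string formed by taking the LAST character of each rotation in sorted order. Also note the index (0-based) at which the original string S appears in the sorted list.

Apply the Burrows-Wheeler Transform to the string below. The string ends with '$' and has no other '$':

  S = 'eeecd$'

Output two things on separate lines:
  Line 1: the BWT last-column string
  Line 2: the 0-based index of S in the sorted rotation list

Answer: decee$
5

Derivation:
All 6 rotations (rotation i = S[i:]+S[:i]):
  rot[0] = eeecd$
  rot[1] = eecd$e
  rot[2] = ecd$ee
  rot[3] = cd$eee
  rot[4] = d$eeec
  rot[5] = $eeecd
Sorted (with $ < everything):
  sorted[0] = $eeecd  (last char: 'd')
  sorted[1] = cd$eee  (last char: 'e')
  sorted[2] = d$eeec  (last char: 'c')
  sorted[3] = ecd$ee  (last char: 'e')
  sorted[4] = eecd$e  (last char: 'e')
  sorted[5] = eeecd$  (last char: '$')
Last column: decee$
Original string S is at sorted index 5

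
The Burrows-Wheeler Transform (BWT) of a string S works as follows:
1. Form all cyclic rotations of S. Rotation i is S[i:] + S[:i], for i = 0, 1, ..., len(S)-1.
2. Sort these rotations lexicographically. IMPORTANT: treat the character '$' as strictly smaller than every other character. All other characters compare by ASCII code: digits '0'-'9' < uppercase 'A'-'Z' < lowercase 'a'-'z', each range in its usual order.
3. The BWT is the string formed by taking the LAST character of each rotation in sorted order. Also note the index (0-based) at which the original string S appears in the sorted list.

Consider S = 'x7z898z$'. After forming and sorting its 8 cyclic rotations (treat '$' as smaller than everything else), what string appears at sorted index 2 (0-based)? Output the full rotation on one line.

Answer: 898z$x7z

Derivation:
All 8 rotations (rotation i = S[i:]+S[:i]):
  rot[0] = x7z898z$
  rot[1] = 7z898z$x
  rot[2] = z898z$x7
  rot[3] = 898z$x7z
  rot[4] = 98z$x7z8
  rot[5] = 8z$x7z89
  rot[6] = z$x7z898
  rot[7] = $x7z898z
Sorted (with $ < everything):
  sorted[0] = $x7z898z
  sorted[1] = 7z898z$x
  sorted[2] = 898z$x7z
  sorted[3] = 8z$x7z89
  sorted[4] = 98z$x7z8
  sorted[5] = x7z898z$
  sorted[6] = z$x7z898
  sorted[7] = z898z$x7
sorted[2] = 898z$x7z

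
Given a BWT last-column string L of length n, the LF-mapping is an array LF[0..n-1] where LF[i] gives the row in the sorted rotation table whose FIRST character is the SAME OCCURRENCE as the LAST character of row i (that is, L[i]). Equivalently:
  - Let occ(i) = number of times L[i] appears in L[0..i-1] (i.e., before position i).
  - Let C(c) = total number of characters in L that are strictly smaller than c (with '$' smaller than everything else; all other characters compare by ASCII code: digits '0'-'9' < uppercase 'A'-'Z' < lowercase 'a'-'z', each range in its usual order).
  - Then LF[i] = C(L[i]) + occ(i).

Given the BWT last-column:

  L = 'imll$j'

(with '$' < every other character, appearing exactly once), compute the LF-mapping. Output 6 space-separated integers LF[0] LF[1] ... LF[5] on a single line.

Answer: 1 5 3 4 0 2

Derivation:
Char counts: '$':1, 'i':1, 'j':1, 'l':2, 'm':1
C (first-col start): C('$')=0, C('i')=1, C('j')=2, C('l')=3, C('m')=5
L[0]='i': occ=0, LF[0]=C('i')+0=1+0=1
L[1]='m': occ=0, LF[1]=C('m')+0=5+0=5
L[2]='l': occ=0, LF[2]=C('l')+0=3+0=3
L[3]='l': occ=1, LF[3]=C('l')+1=3+1=4
L[4]='$': occ=0, LF[4]=C('$')+0=0+0=0
L[5]='j': occ=0, LF[5]=C('j')+0=2+0=2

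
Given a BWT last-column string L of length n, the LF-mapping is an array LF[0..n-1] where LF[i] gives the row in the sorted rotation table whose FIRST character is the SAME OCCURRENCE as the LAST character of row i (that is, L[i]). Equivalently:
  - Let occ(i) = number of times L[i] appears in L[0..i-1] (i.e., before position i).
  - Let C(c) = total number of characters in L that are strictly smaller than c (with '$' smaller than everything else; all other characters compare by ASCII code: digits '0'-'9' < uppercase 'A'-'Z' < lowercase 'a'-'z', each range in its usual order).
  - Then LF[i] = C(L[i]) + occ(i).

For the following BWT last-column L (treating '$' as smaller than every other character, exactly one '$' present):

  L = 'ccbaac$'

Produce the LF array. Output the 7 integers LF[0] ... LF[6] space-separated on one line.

Answer: 4 5 3 1 2 6 0

Derivation:
Char counts: '$':1, 'a':2, 'b':1, 'c':3
C (first-col start): C('$')=0, C('a')=1, C('b')=3, C('c')=4
L[0]='c': occ=0, LF[0]=C('c')+0=4+0=4
L[1]='c': occ=1, LF[1]=C('c')+1=4+1=5
L[2]='b': occ=0, LF[2]=C('b')+0=3+0=3
L[3]='a': occ=0, LF[3]=C('a')+0=1+0=1
L[4]='a': occ=1, LF[4]=C('a')+1=1+1=2
L[5]='c': occ=2, LF[5]=C('c')+2=4+2=6
L[6]='$': occ=0, LF[6]=C('$')+0=0+0=0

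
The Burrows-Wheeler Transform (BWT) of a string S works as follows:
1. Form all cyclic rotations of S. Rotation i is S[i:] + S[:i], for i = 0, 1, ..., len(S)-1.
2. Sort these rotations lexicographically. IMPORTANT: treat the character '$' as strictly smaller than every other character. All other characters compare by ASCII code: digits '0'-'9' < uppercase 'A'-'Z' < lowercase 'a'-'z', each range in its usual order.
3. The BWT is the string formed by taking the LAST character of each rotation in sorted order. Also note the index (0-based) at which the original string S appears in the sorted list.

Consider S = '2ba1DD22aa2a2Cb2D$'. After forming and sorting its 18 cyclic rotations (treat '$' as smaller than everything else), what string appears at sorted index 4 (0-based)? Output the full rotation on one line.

All 18 rotations (rotation i = S[i:]+S[:i]):
  rot[0] = 2ba1DD22aa2a2Cb2D$
  rot[1] = ba1DD22aa2a2Cb2D$2
  rot[2] = a1DD22aa2a2Cb2D$2b
  rot[3] = 1DD22aa2a2Cb2D$2ba
  rot[4] = DD22aa2a2Cb2D$2ba1
  rot[5] = D22aa2a2Cb2D$2ba1D
  rot[6] = 22aa2a2Cb2D$2ba1DD
  rot[7] = 2aa2a2Cb2D$2ba1DD2
  rot[8] = aa2a2Cb2D$2ba1DD22
  rot[9] = a2a2Cb2D$2ba1DD22a
  rot[10] = 2a2Cb2D$2ba1DD22aa
  rot[11] = a2Cb2D$2ba1DD22aa2
  rot[12] = 2Cb2D$2ba1DD22aa2a
  rot[13] = Cb2D$2ba1DD22aa2a2
  rot[14] = b2D$2ba1DD22aa2a2C
  rot[15] = 2D$2ba1DD22aa2a2Cb
  rot[16] = D$2ba1DD22aa2a2Cb2
  rot[17] = $2ba1DD22aa2a2Cb2D
Sorted (with $ < everything):
  sorted[0] = $2ba1DD22aa2a2Cb2D
  sorted[1] = 1DD22aa2a2Cb2D$2ba
  sorted[2] = 22aa2a2Cb2D$2ba1DD
  sorted[3] = 2Cb2D$2ba1DD22aa2a
  sorted[4] = 2D$2ba1DD22aa2a2Cb
  sorted[5] = 2a2Cb2D$2ba1DD22aa
  sorted[6] = 2aa2a2Cb2D$2ba1DD2
  sorted[7] = 2ba1DD22aa2a2Cb2D$
  sorted[8] = Cb2D$2ba1DD22aa2a2
  sorted[9] = D$2ba1DD22aa2a2Cb2
  sorted[10] = D22aa2a2Cb2D$2ba1D
  sorted[11] = DD22aa2a2Cb2D$2ba1
  sorted[12] = a1DD22aa2a2Cb2D$2b
  sorted[13] = a2Cb2D$2ba1DD22aa2
  sorted[14] = a2a2Cb2D$2ba1DD22a
  sorted[15] = aa2a2Cb2D$2ba1DD22
  sorted[16] = b2D$2ba1DD22aa2a2C
  sorted[17] = ba1DD22aa2a2Cb2D$2
sorted[4] = 2D$2ba1DD22aa2a2Cb

Answer: 2D$2ba1DD22aa2a2Cb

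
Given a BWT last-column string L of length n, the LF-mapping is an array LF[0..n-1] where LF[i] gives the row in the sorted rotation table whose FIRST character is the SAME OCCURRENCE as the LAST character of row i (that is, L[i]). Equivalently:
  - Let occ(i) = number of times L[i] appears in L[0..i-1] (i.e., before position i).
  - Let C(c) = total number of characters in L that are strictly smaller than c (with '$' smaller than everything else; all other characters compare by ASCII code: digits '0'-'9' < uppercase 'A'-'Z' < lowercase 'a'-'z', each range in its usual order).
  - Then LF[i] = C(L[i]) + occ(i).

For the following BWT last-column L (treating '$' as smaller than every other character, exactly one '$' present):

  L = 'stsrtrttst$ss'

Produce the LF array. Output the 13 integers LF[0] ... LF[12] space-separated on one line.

Answer: 3 8 4 1 9 2 10 11 5 12 0 6 7

Derivation:
Char counts: '$':1, 'r':2, 's':5, 't':5
C (first-col start): C('$')=0, C('r')=1, C('s')=3, C('t')=8
L[0]='s': occ=0, LF[0]=C('s')+0=3+0=3
L[1]='t': occ=0, LF[1]=C('t')+0=8+0=8
L[2]='s': occ=1, LF[2]=C('s')+1=3+1=4
L[3]='r': occ=0, LF[3]=C('r')+0=1+0=1
L[4]='t': occ=1, LF[4]=C('t')+1=8+1=9
L[5]='r': occ=1, LF[5]=C('r')+1=1+1=2
L[6]='t': occ=2, LF[6]=C('t')+2=8+2=10
L[7]='t': occ=3, LF[7]=C('t')+3=8+3=11
L[8]='s': occ=2, LF[8]=C('s')+2=3+2=5
L[9]='t': occ=4, LF[9]=C('t')+4=8+4=12
L[10]='$': occ=0, LF[10]=C('$')+0=0+0=0
L[11]='s': occ=3, LF[11]=C('s')+3=3+3=6
L[12]='s': occ=4, LF[12]=C('s')+4=3+4=7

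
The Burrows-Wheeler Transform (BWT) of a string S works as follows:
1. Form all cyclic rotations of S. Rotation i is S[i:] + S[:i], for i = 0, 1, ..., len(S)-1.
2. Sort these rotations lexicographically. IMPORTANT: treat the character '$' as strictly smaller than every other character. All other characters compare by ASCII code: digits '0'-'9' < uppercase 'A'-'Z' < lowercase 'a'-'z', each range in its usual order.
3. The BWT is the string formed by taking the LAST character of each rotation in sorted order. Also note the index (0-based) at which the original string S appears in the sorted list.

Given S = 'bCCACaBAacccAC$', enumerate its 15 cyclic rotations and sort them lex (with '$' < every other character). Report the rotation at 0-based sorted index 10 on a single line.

Answer: acccAC$bCCACaBA

Derivation:
All 15 rotations (rotation i = S[i:]+S[:i]):
  rot[0] = bCCACaBAacccAC$
  rot[1] = CCACaBAacccAC$b
  rot[2] = CACaBAacccAC$bC
  rot[3] = ACaBAacccAC$bCC
  rot[4] = CaBAacccAC$bCCA
  rot[5] = aBAacccAC$bCCAC
  rot[6] = BAacccAC$bCCACa
  rot[7] = AacccAC$bCCACaB
  rot[8] = acccAC$bCCACaBA
  rot[9] = cccAC$bCCACaBAa
  rot[10] = ccAC$bCCACaBAac
  rot[11] = cAC$bCCACaBAacc
  rot[12] = AC$bCCACaBAaccc
  rot[13] = C$bCCACaBAacccA
  rot[14] = $bCCACaBAacccAC
Sorted (with $ < everything):
  sorted[0] = $bCCACaBAacccAC
  sorted[1] = AC$bCCACaBAaccc
  sorted[2] = ACaBAacccAC$bCC
  sorted[3] = AacccAC$bCCACaB
  sorted[4] = BAacccAC$bCCACa
  sorted[5] = C$bCCACaBAacccA
  sorted[6] = CACaBAacccAC$bC
  sorted[7] = CCACaBAacccAC$b
  sorted[8] = CaBAacccAC$bCCA
  sorted[9] = aBAacccAC$bCCAC
  sorted[10] = acccAC$bCCACaBA
  sorted[11] = bCCACaBAacccAC$
  sorted[12] = cAC$bCCACaBAacc
  sorted[13] = ccAC$bCCACaBAac
  sorted[14] = cccAC$bCCACaBAa
sorted[10] = acccAC$bCCACaBA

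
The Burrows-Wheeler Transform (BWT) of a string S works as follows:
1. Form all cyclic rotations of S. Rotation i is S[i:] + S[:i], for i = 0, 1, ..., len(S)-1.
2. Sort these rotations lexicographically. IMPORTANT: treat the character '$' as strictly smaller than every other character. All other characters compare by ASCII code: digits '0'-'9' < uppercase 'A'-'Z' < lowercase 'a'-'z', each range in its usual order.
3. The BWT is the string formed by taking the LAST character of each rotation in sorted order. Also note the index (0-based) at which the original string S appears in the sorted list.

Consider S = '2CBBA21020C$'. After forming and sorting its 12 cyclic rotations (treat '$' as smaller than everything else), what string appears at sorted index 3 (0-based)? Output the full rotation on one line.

All 12 rotations (rotation i = S[i:]+S[:i]):
  rot[0] = 2CBBA21020C$
  rot[1] = CBBA21020C$2
  rot[2] = BBA21020C$2C
  rot[3] = BA21020C$2CB
  rot[4] = A21020C$2CBB
  rot[5] = 21020C$2CBBA
  rot[6] = 1020C$2CBBA2
  rot[7] = 020C$2CBBA21
  rot[8] = 20C$2CBBA210
  rot[9] = 0C$2CBBA2102
  rot[10] = C$2CBBA21020
  rot[11] = $2CBBA21020C
Sorted (with $ < everything):
  sorted[0] = $2CBBA21020C
  sorted[1] = 020C$2CBBA21
  sorted[2] = 0C$2CBBA2102
  sorted[3] = 1020C$2CBBA2
  sorted[4] = 20C$2CBBA210
  sorted[5] = 21020C$2CBBA
  sorted[6] = 2CBBA21020C$
  sorted[7] = A21020C$2CBB
  sorted[8] = BA21020C$2CB
  sorted[9] = BBA21020C$2C
  sorted[10] = C$2CBBA21020
  sorted[11] = CBBA21020C$2
sorted[3] = 1020C$2CBBA2

Answer: 1020C$2CBBA2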